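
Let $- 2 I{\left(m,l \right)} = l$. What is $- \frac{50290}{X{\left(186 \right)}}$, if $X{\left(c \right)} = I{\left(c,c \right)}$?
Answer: $\frac{50290}{93} \approx 540.75$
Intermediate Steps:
$I{\left(m,l \right)} = - \frac{l}{2}$
$X{\left(c \right)} = - \frac{c}{2}$
$- \frac{50290}{X{\left(186 \right)}} = - \frac{50290}{\left(- \frac{1}{2}\right) 186} = - \frac{50290}{-93} = \left(-50290\right) \left(- \frac{1}{93}\right) = \frac{50290}{93}$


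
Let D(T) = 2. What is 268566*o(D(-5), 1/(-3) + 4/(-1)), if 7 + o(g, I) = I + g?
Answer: -2506616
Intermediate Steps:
o(g, I) = -7 + I + g (o(g, I) = -7 + (I + g) = -7 + I + g)
268566*o(D(-5), 1/(-3) + 4/(-1)) = 268566*(-7 + (1/(-3) + 4/(-1)) + 2) = 268566*(-7 + (1*(-⅓) + 4*(-1)) + 2) = 268566*(-7 + (-⅓ - 4) + 2) = 268566*(-7 - 13/3 + 2) = 268566*(-28/3) = -2506616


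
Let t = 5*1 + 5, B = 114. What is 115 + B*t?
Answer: 1255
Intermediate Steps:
t = 10 (t = 5 + 5 = 10)
115 + B*t = 115 + 114*10 = 115 + 1140 = 1255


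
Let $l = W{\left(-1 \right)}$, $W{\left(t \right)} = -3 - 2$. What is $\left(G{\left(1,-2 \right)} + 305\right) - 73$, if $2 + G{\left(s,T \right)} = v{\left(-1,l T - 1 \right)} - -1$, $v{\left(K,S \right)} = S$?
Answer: $240$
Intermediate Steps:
$W{\left(t \right)} = -5$
$l = -5$
$G{\left(s,T \right)} = -2 - 5 T$
$\left(G{\left(1,-2 \right)} + 305\right) - 73 = \left(\left(-2 - -10\right) + 305\right) - 73 = \left(\left(-2 + 10\right) + 305\right) - 73 = \left(8 + 305\right) - 73 = 313 - 73 = 240$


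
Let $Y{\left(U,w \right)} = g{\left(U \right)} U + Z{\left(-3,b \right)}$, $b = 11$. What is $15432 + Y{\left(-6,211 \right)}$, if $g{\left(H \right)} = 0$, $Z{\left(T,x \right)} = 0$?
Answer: $15432$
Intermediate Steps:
$Y{\left(U,w \right)} = 0$ ($Y{\left(U,w \right)} = 0 U + 0 = 0 + 0 = 0$)
$15432 + Y{\left(-6,211 \right)} = 15432 + 0 = 15432$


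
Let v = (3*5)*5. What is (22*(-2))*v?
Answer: -3300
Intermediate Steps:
v = 75 (v = 15*5 = 75)
(22*(-2))*v = (22*(-2))*75 = -44*75 = -3300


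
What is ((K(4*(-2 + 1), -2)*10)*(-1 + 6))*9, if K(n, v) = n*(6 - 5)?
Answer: -1800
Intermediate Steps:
K(n, v) = n (K(n, v) = n*1 = n)
((K(4*(-2 + 1), -2)*10)*(-1 + 6))*9 = (((4*(-2 + 1))*10)*(-1 + 6))*9 = (((4*(-1))*10)*5)*9 = (-4*10*5)*9 = -40*5*9 = -200*9 = -1800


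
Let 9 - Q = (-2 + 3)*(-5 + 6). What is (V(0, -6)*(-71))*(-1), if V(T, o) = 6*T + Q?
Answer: 568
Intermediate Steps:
Q = 8 (Q = 9 - (-2 + 3)*(-5 + 6) = 9 - 1 = 8)
V(T, o) = 8 + 6*T (V(T, o) = 6*T + 8 = 8 + 6*T)
(V(0, -6)*(-71))*(-1) = ((8 + 6*0)*(-71))*(-1) = ((8 + 0)*(-71))*(-1) = (8*(-71))*(-1) = -568*(-1) = 568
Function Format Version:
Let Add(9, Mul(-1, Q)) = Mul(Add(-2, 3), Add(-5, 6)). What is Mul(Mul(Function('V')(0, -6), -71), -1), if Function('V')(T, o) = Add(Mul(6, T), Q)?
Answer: 568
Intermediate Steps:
Q = 8 (Q = Add(9, Mul(-1, Mul(Add(-2, 3), Add(-5, 6)))) = Add(9, Mul(-1, Mul(1, 1))) = Add(9, Mul(-1, 1)) = Add(9, -1) = 8)
Function('V')(T, o) = Add(8, Mul(6, T)) (Function('V')(T, o) = Add(Mul(6, T), 8) = Add(8, Mul(6, T)))
Mul(Mul(Function('V')(0, -6), -71), -1) = Mul(Mul(Add(8, Mul(6, 0)), -71), -1) = Mul(Mul(Add(8, 0), -71), -1) = Mul(Mul(8, -71), -1) = Mul(-568, -1) = 568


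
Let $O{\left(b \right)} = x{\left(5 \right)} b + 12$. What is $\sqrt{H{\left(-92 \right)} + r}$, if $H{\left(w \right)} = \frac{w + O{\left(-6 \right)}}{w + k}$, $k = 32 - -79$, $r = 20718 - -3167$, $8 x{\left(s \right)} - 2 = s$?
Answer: $\frac{\sqrt{34483461}}{38} \approx 154.53$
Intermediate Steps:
$x{\left(s \right)} = \frac{1}{4} + \frac{s}{8}$
$r = 23885$ ($r = 20718 + 3167 = 23885$)
$k = 111$ ($k = 32 + 79 = 111$)
$O{\left(b \right)} = 12 + \frac{7 b}{8}$ ($O{\left(b \right)} = \left(\frac{1}{4} + \frac{1}{8} \cdot 5\right) b + 12 = \left(\frac{1}{4} + \frac{5}{8}\right) b + 12 = \frac{7 b}{8} + 12 = 12 + \frac{7 b}{8}$)
$H{\left(w \right)} = \frac{\frac{27}{4} + w}{111 + w}$ ($H{\left(w \right)} = \frac{w + \left(12 + \frac{7}{8} \left(-6\right)\right)}{w + 111} = \frac{w + \left(12 - \frac{21}{4}\right)}{111 + w} = \frac{w + \frac{27}{4}}{111 + w} = \frac{\frac{27}{4} + w}{111 + w}$)
$\sqrt{H{\left(-92 \right)} + r} = \sqrt{\frac{\frac{27}{4} - 92}{111 - 92} + 23885} = \sqrt{\frac{1}{19} \left(- \frac{341}{4}\right) + 23885} = \sqrt{- \frac{341}{76} + 23885} = \sqrt{\frac{1814919}{76}} = \frac{\sqrt{34483461}}{38}$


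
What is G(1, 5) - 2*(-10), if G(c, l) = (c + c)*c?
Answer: 22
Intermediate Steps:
G(c, l) = 2*c² (G(c, l) = (2*c)*c = 2*c²)
G(1, 5) - 2*(-10) = 2*1² - 2*(-10) = 2*1 + 20 = 2 + 20 = 22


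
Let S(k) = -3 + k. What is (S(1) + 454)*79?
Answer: 35708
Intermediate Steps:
(S(1) + 454)*79 = ((-3 + 1) + 454)*79 = (-2 + 454)*79 = 452*79 = 35708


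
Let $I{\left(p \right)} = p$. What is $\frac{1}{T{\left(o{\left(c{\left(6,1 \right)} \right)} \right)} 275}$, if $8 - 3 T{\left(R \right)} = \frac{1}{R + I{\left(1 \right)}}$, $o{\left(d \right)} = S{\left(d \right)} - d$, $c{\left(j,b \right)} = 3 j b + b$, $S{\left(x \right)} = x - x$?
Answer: $\frac{54}{39875} \approx 0.0013542$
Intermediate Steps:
$S{\left(x \right)} = 0$
$c{\left(j,b \right)} = b + 3 b j$ ($c{\left(j,b \right)} = 3 b j + b = b + 3 b j$)
$o{\left(d \right)} = - d$ ($o{\left(d \right)} = 0 - d = - d$)
$T{\left(R \right)} = \frac{8}{3} - \frac{1}{3 \left(1 + R\right)}$ ($T{\left(R \right)} = \frac{8}{3} - \frac{1}{3 \left(R + 1\right)} = \frac{8}{3} - \frac{1}{3 \left(1 + R\right)}$)
$\frac{1}{T{\left(o{\left(c{\left(6,1 \right)} \right)} \right)} 275} = \frac{1}{\frac{7 + 8 \left(- 1 \left(1 + 3 \cdot 6\right)\right)}{3 \left(1 - 1 \left(1 + 3 \cdot 6\right)\right)} 275} = \frac{1}{\frac{7 + 8 \left(- 1 \left(1 + 18\right)\right)}{3 \left(1 - 1 \left(1 + 18\right)\right)} 275} = \frac{1}{\frac{7 + 8 \left(- 1 \cdot 19\right)}{3 \left(1 - 1 \cdot 19\right)} 275} = \frac{1}{\frac{7 + 8 \left(\left(-1\right) 19\right)}{3 \left(1 - 19\right)} 275} = \frac{1}{\frac{7 + 8 \left(-19\right)}{3 \left(1 - 19\right)} 275} = \frac{1}{\frac{7 - 152}{3 \left(-18\right)} 275} = \frac{1}{\frac{1}{3} \left(- \frac{1}{18}\right) \left(-145\right) 275} = \frac{1}{\frac{145}{54} \cdot 275} = \frac{1}{\frac{39875}{54}} = \frac{54}{39875}$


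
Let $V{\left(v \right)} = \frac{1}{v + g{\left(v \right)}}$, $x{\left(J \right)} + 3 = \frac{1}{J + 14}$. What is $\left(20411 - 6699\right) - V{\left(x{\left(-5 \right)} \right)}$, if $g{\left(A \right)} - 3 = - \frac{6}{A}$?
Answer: $\frac{3510155}{256} \approx 13712.0$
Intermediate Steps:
$g{\left(A \right)} = 3 - \frac{6}{A}$
$x{\left(J \right)} = -3 + \frac{1}{14 + J}$ ($x{\left(J \right)} = -3 + \frac{1}{J + 14} = -3 + \frac{1}{14 + J}$)
$V{\left(v \right)} = \frac{1}{3 + v - \frac{6}{v}}$ ($V{\left(v \right)} = \frac{1}{v + \left(3 - \frac{6}{v}\right)} = \frac{1}{3 + v - \frac{6}{v}}$)
$\left(20411 - 6699\right) - V{\left(x{\left(-5 \right)} \right)} = \left(20411 - 6699\right) - \frac{\frac{1}{14 - 5} \left(-41 - -15\right)}{-6 + \left(\frac{-41 - -15}{14 - 5}\right)^{2} + 3 \frac{-41 - -15}{14 - 5}} = 13712 - \frac{\frac{1}{9} \left(-41 + 15\right)}{-6 + \left(\frac{-41 + 15}{9}\right)^{2} + 3 \frac{-41 + 15}{9}} = 13712 - \frac{\frac{1}{9} \left(-26\right)}{-6 + \left(\frac{1}{9} \left(-26\right)\right)^{2} + 3 \cdot \frac{1}{9} \left(-26\right)} = 13712 - - \frac{26}{9 \left(-6 + \left(- \frac{26}{9}\right)^{2} + 3 \left(- \frac{26}{9}\right)\right)} = 13712 - - \frac{26}{9 \left(-6 + \frac{676}{81} - \frac{26}{3}\right)} = 13712 - - \frac{26}{9 \left(- \frac{512}{81}\right)} = 13712 - \left(- \frac{26}{9}\right) \left(- \frac{81}{512}\right) = 13712 - \frac{117}{256} = \frac{3510155}{256}$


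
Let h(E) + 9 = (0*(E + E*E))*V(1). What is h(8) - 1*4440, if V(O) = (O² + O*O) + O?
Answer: -4449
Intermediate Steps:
V(O) = O + 2*O² (V(O) = (O² + O²) + O = 2*O² + O = O + 2*O²)
h(E) = -9 (h(E) = -9 + (0*(E + E*E))*(1*(1 + 2*1)) = -9 + (0*(E + E²))*(1*(1 + 2)) = -9 + 0*(1*3) = -9 + 0*3 = -9 + 0 = -9)
h(8) - 1*4440 = -9 - 1*4440 = -9 - 4440 = -4449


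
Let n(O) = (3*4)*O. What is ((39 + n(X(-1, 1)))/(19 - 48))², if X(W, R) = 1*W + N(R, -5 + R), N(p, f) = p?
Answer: 1521/841 ≈ 1.8086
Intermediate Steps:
X(W, R) = R + W (X(W, R) = 1*W + R = W + R = R + W)
n(O) = 12*O
((39 + n(X(-1, 1)))/(19 - 48))² = ((39 + 12*(1 - 1))/(19 - 48))² = ((39 + 12*0)/(-29))² = ((39 + 0)*(-1/29))² = (39*(-1/29))² = (-39/29)² = 1521/841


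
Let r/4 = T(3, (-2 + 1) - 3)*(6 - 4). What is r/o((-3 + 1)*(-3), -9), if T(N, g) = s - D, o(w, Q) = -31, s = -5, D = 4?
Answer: 72/31 ≈ 2.3226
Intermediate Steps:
T(N, g) = -9 (T(N, g) = -5 - 1*4 = -5 - 4 = -9)
r = -72 (r = 4*(-9*(6 - 4)) = 4*(-9*2) = 4*(-18) = -72)
r/o((-3 + 1)*(-3), -9) = -72/(-31) = -72*(-1/31) = 72/31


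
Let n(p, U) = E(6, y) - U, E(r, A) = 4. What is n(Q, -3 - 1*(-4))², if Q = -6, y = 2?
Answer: 9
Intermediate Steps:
n(p, U) = 4 - U
n(Q, -3 - 1*(-4))² = (4 - (-3 - 1*(-4)))² = (4 - (-3 + 4))² = (4 - 1*1)² = (4 - 1)² = 3² = 9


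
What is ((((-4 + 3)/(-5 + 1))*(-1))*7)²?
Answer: 49/16 ≈ 3.0625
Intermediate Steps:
((((-4 + 3)/(-5 + 1))*(-1))*7)² = ((-1/(-4)*(-1))*7)² = ((-1*(-¼)*(-1))*7)² = (((¼)*(-1))*7)² = (-¼*7)² = (-7/4)² = 49/16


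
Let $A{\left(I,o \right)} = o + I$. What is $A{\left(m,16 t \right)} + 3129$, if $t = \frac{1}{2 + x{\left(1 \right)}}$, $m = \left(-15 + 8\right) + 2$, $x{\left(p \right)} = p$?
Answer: $\frac{9388}{3} \approx 3129.3$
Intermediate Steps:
$m = -5$ ($m = -7 + 2 = -5$)
$t = \frac{1}{3}$ ($t = \frac{1}{2 + 1} = \frac{1}{3} \approx 0.33333$)
$A{\left(I,o \right)} = I + o$
$A{\left(m,16 t \right)} + 3129 = \left(-5 + 16 \cdot \frac{1}{3}\right) + 3129 = \left(-5 + \frac{16}{3}\right) + 3129 = \frac{1}{3} + 3129 = \frac{9388}{3}$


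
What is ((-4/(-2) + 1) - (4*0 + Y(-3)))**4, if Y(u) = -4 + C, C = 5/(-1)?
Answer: 20736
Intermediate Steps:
C = -5 (C = 5*(-1) = -5)
Y(u) = -9 (Y(u) = -4 - 5 = -9)
((-4/(-2) + 1) - (4*0 + Y(-3)))**4 = ((-4/(-2) + 1) - (4*0 - 9))**4 = ((-4*(-1/2) + 1) - (0 - 9))**4 = ((2 + 1) - 1*(-9))**4 = (3 + 9)**4 = 12**4 = 20736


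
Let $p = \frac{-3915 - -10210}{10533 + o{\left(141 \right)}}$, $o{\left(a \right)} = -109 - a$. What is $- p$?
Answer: $- \frac{6295}{10283} \approx -0.61217$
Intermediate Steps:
$p = \frac{6295}{10283}$ ($p = \frac{-3915 - -10210}{10533 - 250} = \frac{-3915 + \left(-7113 + 17323\right)}{10533 - 250} = \frac{-3915 + 10210}{10533 - 250} = \frac{6295}{10283} \approx 0.61217$)
$- p = \left(-1\right) \frac{6295}{10283} = - \frac{6295}{10283}$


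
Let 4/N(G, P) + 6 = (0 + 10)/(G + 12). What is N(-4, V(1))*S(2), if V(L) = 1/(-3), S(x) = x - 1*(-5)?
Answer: -112/19 ≈ -5.8947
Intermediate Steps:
S(x) = 5 + x (S(x) = x + 5 = 5 + x)
V(L) = -⅓
N(G, P) = 4/(-6 + 10/(12 + G)) (N(G, P) = 4/(-6 + (0 + 10)/(G + 12)) = 4/(-6 + 10/(12 + G)))
N(-4, V(1))*S(2) = (2*(-12 - 1*(-4))/(31 + 3*(-4)))*(5 + 2) = (2*(-12 + 4)/(31 - 12))*7 = (2*(-8)/19)*7 = (2*(1/19)*(-8))*7 = -16/19*7 = -112/19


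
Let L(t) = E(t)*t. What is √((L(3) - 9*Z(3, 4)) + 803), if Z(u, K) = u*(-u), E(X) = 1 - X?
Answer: √878 ≈ 29.631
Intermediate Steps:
L(t) = t*(1 - t) (L(t) = (1 - t)*t = t*(1 - t))
Z(u, K) = -u²
√((L(3) - 9*Z(3, 4)) + 803) = √((3*(1 - 1*3) - (-9)*3²) + 803) = √((3*(1 - 3) - (-9)*9) + 803) = √((3*(-2) - 9*(-9)) + 803) = √((-6 + 81) + 803) = √(75 + 803) = √878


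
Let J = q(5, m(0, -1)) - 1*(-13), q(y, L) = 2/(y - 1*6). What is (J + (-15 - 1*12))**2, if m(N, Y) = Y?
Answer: 256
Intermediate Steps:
q(y, L) = 2/(-6 + y) (q(y, L) = 2/(y - 6) = 2/(-6 + y))
J = 11 (J = 2/(-6 + 5) - 1*(-13) = 2/(-1) + 13 = 2*(-1) + 13 = -2 + 13 = 11)
(J + (-15 - 1*12))**2 = (11 + (-15 - 1*12))**2 = (11 + (-15 - 12))**2 = (11 - 27)**2 = (-16)**2 = 256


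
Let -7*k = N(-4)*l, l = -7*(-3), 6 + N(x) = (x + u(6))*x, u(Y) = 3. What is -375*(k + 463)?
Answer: -175875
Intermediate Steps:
N(x) = -6 + x*(3 + x) (N(x) = -6 + (x + 3)*x = -6 + (3 + x)*x = -6 + x*(3 + x))
l = 21
k = 6 (k = -(-6 + (-4)**2 + 3*(-4))*21/7 = -(-6 + 16 - 12)*21/7 = -(-2)*21/7 = -1/7*(-42) = 6)
-375*(k + 463) = -375*(6 + 463) = -375*469 = -175875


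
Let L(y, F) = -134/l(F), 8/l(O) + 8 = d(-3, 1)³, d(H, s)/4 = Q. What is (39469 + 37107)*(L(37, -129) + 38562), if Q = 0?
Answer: 2963184896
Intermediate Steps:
d(H, s) = 0 (d(H, s) = 4*0 = 0)
l(O) = -1 (l(O) = 8/(-8 + 0³) = 8/(-8 + 0) = 8/(-8) = 8*(-⅛) = -1)
L(y, F) = 134 (L(y, F) = -134/(-1) = -134*(-1) = 134)
(39469 + 37107)*(L(37, -129) + 38562) = (39469 + 37107)*(134 + 38562) = 76576*38696 = 2963184896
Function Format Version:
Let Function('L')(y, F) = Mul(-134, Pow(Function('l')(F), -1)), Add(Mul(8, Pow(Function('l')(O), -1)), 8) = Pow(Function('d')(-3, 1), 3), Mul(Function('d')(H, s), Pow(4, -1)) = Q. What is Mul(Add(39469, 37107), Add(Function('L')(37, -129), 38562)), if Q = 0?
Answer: 2963184896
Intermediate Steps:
Function('d')(H, s) = 0 (Function('d')(H, s) = Mul(4, 0) = 0)
Function('l')(O) = -1 (Function('l')(O) = Mul(8, Pow(Add(-8, Pow(0, 3)), -1)) = Mul(8, Pow(Add(-8, 0), -1)) = Mul(8, Pow(-8, -1)) = Mul(8, Rational(-1, 8)) = -1)
Function('L')(y, F) = 134 (Function('L')(y, F) = Mul(-134, Pow(-1, -1)) = Mul(-134, -1) = 134)
Mul(Add(39469, 37107), Add(Function('L')(37, -129), 38562)) = Mul(Add(39469, 37107), Add(134, 38562)) = Mul(76576, 38696) = 2963184896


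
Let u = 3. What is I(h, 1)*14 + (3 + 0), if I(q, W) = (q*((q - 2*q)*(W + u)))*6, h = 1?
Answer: -333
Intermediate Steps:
I(q, W) = -6*q**2*(3 + W) (I(q, W) = (q*((q - 2*q)*(W + 3)))*6 = (q*((-q)*(3 + W)))*6 = (q*(-q*(3 + W)))*6 = -q**2*(3 + W)*6 = -6*q**2*(3 + W))
I(h, 1)*14 + (3 + 0) = (6*1**2*(-3 - 1*1))*14 + (3 + 0) = (6*1*(-3 - 1))*14 + 3 = (6*1*(-4))*14 + 3 = -24*14 + 3 = -336 + 3 = -333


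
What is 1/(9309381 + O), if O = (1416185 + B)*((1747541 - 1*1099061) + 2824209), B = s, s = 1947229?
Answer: 1/11680100109627 ≈ 8.5616e-14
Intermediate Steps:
B = 1947229
O = 11680090800246 (O = (1416185 + 1947229)*((1747541 - 1*1099061) + 2824209) = 3363414*((1747541 - 1099061) + 2824209) = 3363414*(648480 + 2824209) = 3363414*3472689 = 11680090800246)
1/(9309381 + O) = 1/(9309381 + 11680090800246) = 1/11680100109627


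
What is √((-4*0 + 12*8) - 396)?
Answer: 10*I*√3 ≈ 17.32*I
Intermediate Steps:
√((-4*0 + 12*8) - 396) = √((0 + 96) - 396) = √(96 - 396) = √(-300) = 10*I*√3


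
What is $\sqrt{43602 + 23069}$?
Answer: $11 \sqrt{551} \approx 258.21$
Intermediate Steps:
$\sqrt{43602 + 23069} = \sqrt{66671} = 11 \sqrt{551}$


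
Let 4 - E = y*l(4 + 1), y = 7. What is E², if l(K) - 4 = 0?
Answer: 576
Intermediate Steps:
l(K) = 4 (l(K) = 4 + 0 = 4)
E = -24 (E = 4 - 7*4 = 4 - 1*28 = 4 - 28 = -24)
E² = (-24)² = 576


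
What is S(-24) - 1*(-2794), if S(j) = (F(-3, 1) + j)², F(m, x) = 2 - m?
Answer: 3155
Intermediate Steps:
S(j) = (5 + j)² (S(j) = ((2 - 1*(-3)) + j)² = ((2 + 3) + j)² = (5 + j)²)
S(-24) - 1*(-2794) = (5 - 24)² - 1*(-2794) = (-19)² + 2794 = 361 + 2794 = 3155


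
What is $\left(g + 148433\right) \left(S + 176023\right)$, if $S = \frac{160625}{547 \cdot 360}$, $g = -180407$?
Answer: $- \frac{36943409508853}{6564} \approx -5.6282 \cdot 10^{9}$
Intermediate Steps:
$S = \frac{32125}{39384}$ ($S = \frac{160625}{196920} = 160625 \cdot \frac{1}{196920} = \frac{32125}{39384} \approx 0.81569$)
$\left(g + 148433\right) \left(S + 176023\right) = \left(-180407 + 148433\right) \left(\frac{32125}{39384} + 176023\right) = \left(-31974\right) \frac{6932521957}{39384} = - \frac{36943409508853}{6564}$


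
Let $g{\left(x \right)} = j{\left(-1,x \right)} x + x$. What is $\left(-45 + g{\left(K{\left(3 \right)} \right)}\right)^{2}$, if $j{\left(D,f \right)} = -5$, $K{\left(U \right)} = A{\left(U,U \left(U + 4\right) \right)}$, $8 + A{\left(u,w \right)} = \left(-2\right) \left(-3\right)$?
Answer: $1369$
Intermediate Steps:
$A{\left(u,w \right)} = -2$ ($A{\left(u,w \right)} = -8 - -6 = -8 + 6 = -2$)
$K{\left(U \right)} = -2$
$g{\left(x \right)} = - 4 x$ ($g{\left(x \right)} = - 5 x + x = - 4 x$)
$\left(-45 + g{\left(K{\left(3 \right)} \right)}\right)^{2} = \left(-45 - -8\right)^{2} = \left(-45 + 8\right)^{2} = \left(-37\right)^{2} = 1369$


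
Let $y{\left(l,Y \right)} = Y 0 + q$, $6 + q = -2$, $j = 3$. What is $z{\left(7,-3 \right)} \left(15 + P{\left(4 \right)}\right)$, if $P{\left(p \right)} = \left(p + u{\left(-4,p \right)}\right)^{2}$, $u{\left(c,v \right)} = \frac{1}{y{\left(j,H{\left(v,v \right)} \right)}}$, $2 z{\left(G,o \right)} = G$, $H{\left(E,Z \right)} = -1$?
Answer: $\frac{13447}{128} \approx 105.05$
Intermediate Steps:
$q = -8$ ($q = -6 - 2 = -8$)
$y{\left(l,Y \right)} = -8$ ($y{\left(l,Y \right)} = Y 0 - 8 = 0 - 8 = -8$)
$z{\left(G,o \right)} = \frac{G}{2}$
$u{\left(c,v \right)} = - \frac{1}{8}$ ($u{\left(c,v \right)} = \frac{1}{-8} = - \frac{1}{8}$)
$P{\left(p \right)} = \left(- \frac{1}{8} + p\right)^{2}$ ($P{\left(p \right)} = \left(p - \frac{1}{8}\right)^{2} = \left(- \frac{1}{8} + p\right)^{2}$)
$z{\left(7,-3 \right)} \left(15 + P{\left(4 \right)}\right) = \frac{1}{2} \cdot 7 \left(15 + \frac{\left(-1 + 8 \cdot 4\right)^{2}}{64}\right) = \frac{7 \left(15 + \frac{\left(-1 + 32\right)^{2}}{64}\right)}{2} = \frac{7 \left(15 + \frac{31^{2}}{64}\right)}{2} = \frac{7 \left(15 + \frac{1}{64} \cdot 961\right)}{2} = \frac{7 \left(15 + \frac{961}{64}\right)}{2} = \frac{7}{2} \cdot \frac{1921}{64} = \frac{13447}{128}$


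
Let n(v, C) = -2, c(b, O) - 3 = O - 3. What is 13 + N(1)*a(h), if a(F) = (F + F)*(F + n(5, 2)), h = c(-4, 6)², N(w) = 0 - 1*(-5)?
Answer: 12253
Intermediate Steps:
c(b, O) = O (c(b, O) = 3 + (O - 3) = 3 + (-3 + O) = O)
N(w) = 5 (N(w) = 0 + 5 = 5)
h = 36 (h = 6² = 36)
a(F) = 2*F*(-2 + F) (a(F) = (F + F)*(F - 2) = (2*F)*(-2 + F) = 2*F*(-2 + F))
13 + N(1)*a(h) = 13 + 5*(2*36*(-2 + 36)) = 13 + 5*(2*36*34) = 13 + 5*2448 = 13 + 12240 = 12253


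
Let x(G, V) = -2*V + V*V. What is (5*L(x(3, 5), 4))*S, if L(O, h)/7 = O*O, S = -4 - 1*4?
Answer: -63000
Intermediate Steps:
x(G, V) = V**2 - 2*V (x(G, V) = -2*V + V**2 = V**2 - 2*V)
S = -8 (S = -4 - 4 = -8)
L(O, h) = 7*O**2 (L(O, h) = 7*(O*O) = 7*O**2)
(5*L(x(3, 5), 4))*S = (5*(7*(5*(-2 + 5))**2))*(-8) = (5*(7*(5*3)**2))*(-8) = (5*(7*15**2))*(-8) = (5*(7*225))*(-8) = (5*1575)*(-8) = 7875*(-8) = -63000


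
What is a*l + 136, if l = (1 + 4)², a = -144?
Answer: -3464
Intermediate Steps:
l = 25 (l = 5² = 25)
a*l + 136 = -144*25 + 136 = -3600 + 136 = -3464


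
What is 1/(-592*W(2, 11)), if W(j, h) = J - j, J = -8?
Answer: 1/5920 ≈ 0.00016892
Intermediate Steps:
W(j, h) = -8 - j
1/(-592*W(2, 11)) = 1/(-592*(-8 - 1*2)) = 1/(-592*(-8 - 2)) = 1/(-592*(-10)) = 1/5920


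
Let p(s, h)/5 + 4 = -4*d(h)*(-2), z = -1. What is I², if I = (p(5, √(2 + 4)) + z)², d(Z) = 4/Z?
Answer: 267196729/9 - 31635520*√6/3 ≈ 3.8582e+6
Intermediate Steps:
p(s, h) = -20 + 160/h (p(s, h) = -20 + 5*(-16/h*(-2)) = -20 + 5*(32/h) = -20 + 160/h)
I = (-21 + 80*√6/3)² (I = ((-20 + 160/(√(2 + 4))) - 1)² = ((-20 + 160/(√6)) - 1)² = ((-20 + 160*(√6/6)) - 1)² = ((-20 + 80*√6/3) - 1)² = (-21 + 80*√6/3)² ≈ 1964.2)
I² = (14123/3 - 1120*√6)²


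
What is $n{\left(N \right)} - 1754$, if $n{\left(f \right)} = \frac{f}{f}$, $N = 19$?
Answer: $-1753$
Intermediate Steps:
$n{\left(f \right)} = 1$
$n{\left(N \right)} - 1754 = 1 - 1754 = -1753$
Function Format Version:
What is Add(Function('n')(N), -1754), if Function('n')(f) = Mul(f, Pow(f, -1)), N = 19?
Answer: -1753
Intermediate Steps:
Function('n')(f) = 1
Add(Function('n')(N), -1754) = Add(1, -1754) = -1753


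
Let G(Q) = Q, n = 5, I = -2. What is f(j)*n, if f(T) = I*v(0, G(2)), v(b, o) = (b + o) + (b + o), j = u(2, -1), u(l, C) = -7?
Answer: -40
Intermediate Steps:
j = -7
v(b, o) = 2*b + 2*o
f(T) = -8 (f(T) = -2*(2*0 + 2*2) = -2*(0 + 4) = -2*4 = -8)
f(j)*n = -8*5 = -40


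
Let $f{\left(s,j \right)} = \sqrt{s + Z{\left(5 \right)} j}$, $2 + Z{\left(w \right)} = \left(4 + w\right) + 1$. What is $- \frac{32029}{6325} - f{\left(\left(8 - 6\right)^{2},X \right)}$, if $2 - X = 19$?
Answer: $- \frac{32029}{6325} - 2 i \sqrt{33} \approx -5.0639 - 11.489 i$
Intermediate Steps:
$X = -17$ ($X = 2 - 19 = -17$)
$Z{\left(w \right)} = 3 + w$ ($Z{\left(w \right)} = -2 + \left(\left(4 + w\right) + 1\right) = -2 + \left(5 + w\right) = 3 + w$)
$f{\left(s,j \right)} = \sqrt{s + 8 j}$ ($f{\left(s,j \right)} = \sqrt{s + \left(3 + 5\right) j} = \sqrt{s + 8 j}$)
$- \frac{32029}{6325} - f{\left(\left(8 - 6\right)^{2},X \right)} = - \frac{32029}{6325} - \sqrt{\left(8 - 6\right)^{2} + 8 \left(-17\right)} = \left(-32029\right) \frac{1}{6325} - \sqrt{2^{2} - 136} = - \frac{32029}{6325} - \sqrt{4 - 136} = - \frac{32029}{6325} - \sqrt{-132} = - \frac{32029}{6325} - 2 i \sqrt{33}$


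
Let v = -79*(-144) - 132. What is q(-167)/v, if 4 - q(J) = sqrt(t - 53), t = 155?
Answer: 1/2811 - sqrt(102)/11244 ≈ -0.00054247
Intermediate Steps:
q(J) = 4 - sqrt(102) (q(J) = 4 - sqrt(155 - 53) = 4 - sqrt(102))
v = 11244 (v = 11376 - 132 = 11244)
q(-167)/v = (4 - sqrt(102))/11244 = (4 - sqrt(102))*(1/11244) = 1/2811 - sqrt(102)/11244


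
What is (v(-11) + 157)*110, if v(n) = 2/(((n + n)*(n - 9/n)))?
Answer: 967175/56 ≈ 17271.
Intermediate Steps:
v(n) = 1/(n*(n - 9/n)) (v(n) = 2/(((2*n)*(n - 9/n))) = 2/((2*n*(n - 9/n))) = 2*(1/(2*n*(n - 9/n))) = 1/(n*(n - 9/n)))
(v(-11) + 157)*110 = (1/(-9 + (-11)**2) + 157)*110 = (1/(-9 + 121) + 157)*110 = (1/112 + 157)*110 = (17585/112)*110 = 967175/56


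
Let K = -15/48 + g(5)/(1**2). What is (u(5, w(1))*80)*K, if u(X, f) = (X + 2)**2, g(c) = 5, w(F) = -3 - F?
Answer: 18375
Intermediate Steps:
K = 75/16 (K = -15/48 + 5/(1**2) = -15*1/48 + 5/1 = -5/16 + 5*1 = -5/16 + 5 = 75/16 ≈ 4.6875)
u(X, f) = (2 + X)**2
(u(5, w(1))*80)*K = ((2 + 5)**2*80)*(75/16) = (7**2*80)*(75/16) = (49*80)*(75/16) = 3920*(75/16) = 18375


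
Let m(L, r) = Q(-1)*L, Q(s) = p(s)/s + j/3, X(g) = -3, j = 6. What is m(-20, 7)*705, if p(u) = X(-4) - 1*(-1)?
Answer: -56400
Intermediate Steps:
p(u) = -2 (p(u) = -3 - 1*(-1) = -3 + 1 = -2)
Q(s) = 2 - 2/s (Q(s) = -2/s + 6/3 = -2/s + 6*(⅓) = -2/s + 2 = 2 - 2/s)
m(L, r) = 4*L (m(L, r) = (2 - 2/(-1))*L = (2 - 2*(-1))*L = (2 + 2)*L = 4*L)
m(-20, 7)*705 = (4*(-20))*705 = -80*705 = -56400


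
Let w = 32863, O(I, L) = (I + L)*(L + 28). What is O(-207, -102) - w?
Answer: -9997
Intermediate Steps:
O(I, L) = (28 + L)*(I + L) (O(I, L) = (I + L)*(28 + L) = (28 + L)*(I + L))
O(-207, -102) - w = ((-102)**2 + 28*(-207) + 28*(-102) - 207*(-102)) - 1*32863 = (10404 - 5796 - 2856 + 21114) - 32863 = 22866 - 32863 = -9997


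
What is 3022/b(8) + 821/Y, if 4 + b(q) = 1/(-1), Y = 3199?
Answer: -9663273/15995 ≈ -604.14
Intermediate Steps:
b(q) = -5 (b(q) = -4 + 1/(-1) = -4 - 1 = -5)
3022/b(8) + 821/Y = 3022/(-5) + 821/3199 = 3022*(-1/5) + 821*(1/3199) = -3022/5 + 821/3199 = -9663273/15995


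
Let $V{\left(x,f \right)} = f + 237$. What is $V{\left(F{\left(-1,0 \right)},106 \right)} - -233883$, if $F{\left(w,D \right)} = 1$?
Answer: $234226$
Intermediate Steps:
$V{\left(x,f \right)} = 237 + f$
$V{\left(F{\left(-1,0 \right)},106 \right)} - -233883 = \left(237 + 106\right) - -233883 = 343 + 233883 = 234226$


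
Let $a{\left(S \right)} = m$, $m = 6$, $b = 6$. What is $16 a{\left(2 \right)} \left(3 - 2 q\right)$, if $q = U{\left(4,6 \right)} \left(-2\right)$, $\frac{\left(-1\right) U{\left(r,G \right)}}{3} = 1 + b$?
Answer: $-7776$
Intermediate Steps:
$U{\left(r,G \right)} = -21$ ($U{\left(r,G \right)} = - 3 \left(1 + 6\right) = \left(-3\right) 7 = -21$)
$a{\left(S \right)} = 6$
$q = 42$ ($q = \left(-21\right) \left(-2\right) = 42$)
$16 a{\left(2 \right)} \left(3 - 2 q\right) = 16 \cdot 6 \left(3 - 84\right) = 96 \left(3 - 84\right) = 96 \left(-81\right) = -7776$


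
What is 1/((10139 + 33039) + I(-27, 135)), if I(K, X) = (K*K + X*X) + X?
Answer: 1/62267 ≈ 1.6060e-5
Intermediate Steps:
I(K, X) = X + K² + X² (I(K, X) = (K² + X²) + X = X + K² + X²)
1/((10139 + 33039) + I(-27, 135)) = 1/((10139 + 33039) + (135 + (-27)² + 135²)) = 1/(43178 + (135 + 729 + 18225)) = 1/(43178 + 19089) = 1/62267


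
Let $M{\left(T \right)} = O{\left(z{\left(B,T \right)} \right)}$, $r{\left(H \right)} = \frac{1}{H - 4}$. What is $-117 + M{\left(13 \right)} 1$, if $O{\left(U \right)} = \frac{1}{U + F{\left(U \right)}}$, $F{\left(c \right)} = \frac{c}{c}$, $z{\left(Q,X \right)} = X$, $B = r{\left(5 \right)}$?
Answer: $- \frac{1637}{14} \approx -116.93$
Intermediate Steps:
$r{\left(H \right)} = \frac{1}{-4 + H}$
$B = 1$ ($B = \frac{1}{-4 + 5} = 1^{-1} = 1$)
$F{\left(c \right)} = 1$
$O{\left(U \right)} = \frac{1}{1 + U}$ ($O{\left(U \right)} = \frac{1}{U + 1} = \frac{1}{1 + U}$)
$M{\left(T \right)} = \frac{1}{1 + T}$
$-117 + M{\left(13 \right)} 1 = -117 + \frac{1}{1 + 13} \cdot 1 = -117 + \frac{1}{14} \cdot 1 = -117 + \frac{1}{14} = - \frac{1637}{14}$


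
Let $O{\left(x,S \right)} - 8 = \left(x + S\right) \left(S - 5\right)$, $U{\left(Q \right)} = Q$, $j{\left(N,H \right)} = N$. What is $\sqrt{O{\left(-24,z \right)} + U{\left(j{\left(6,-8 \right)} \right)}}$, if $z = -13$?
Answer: $2 \sqrt{170} \approx 26.077$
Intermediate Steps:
$O{\left(x,S \right)} = 8 + \left(-5 + S\right) \left(S + x\right)$ ($O{\left(x,S \right)} = 8 + \left(x + S\right) \left(S - 5\right) = 8 + \left(S + x\right) \left(-5 + S\right) = 8 + \left(-5 + S\right) \left(S + x\right)$)
$\sqrt{O{\left(-24,z \right)} + U{\left(j{\left(6,-8 \right)} \right)}} = \sqrt{\left(8 + \left(-13\right)^{2} - -65 - -120 - -312\right) + 6} = \sqrt{\left(8 + 169 + 65 + 120 + 312\right) + 6} = \sqrt{674 + 6} = \sqrt{680} = 2 \sqrt{170}$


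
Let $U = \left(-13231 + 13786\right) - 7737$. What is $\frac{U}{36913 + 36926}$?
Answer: $- \frac{2394}{24613} \approx -0.097266$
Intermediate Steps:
$U = -7182$ ($U = 555 - 7737 = -7182$)
$\frac{U}{36913 + 36926} = - \frac{7182}{36913 + 36926} = - \frac{7182}{73839} = \left(-7182\right) \frac{1}{73839} = - \frac{2394}{24613}$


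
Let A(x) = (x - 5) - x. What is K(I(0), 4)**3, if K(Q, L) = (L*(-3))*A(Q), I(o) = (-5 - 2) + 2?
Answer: 216000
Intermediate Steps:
I(o) = -5 (I(o) = -7 + 2 = -5)
A(x) = -5 (A(x) = (-5 + x) - x = -5)
K(Q, L) = 15*L (K(Q, L) = (L*(-3))*(-5) = -3*L*(-5) = 15*L)
K(I(0), 4)**3 = (15*4)**3 = 60**3 = 216000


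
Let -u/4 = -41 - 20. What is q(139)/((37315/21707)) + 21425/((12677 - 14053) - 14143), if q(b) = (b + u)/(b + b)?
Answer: -93232169911/160987432830 ≈ -0.57913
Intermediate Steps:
u = 244 (u = -4*(-41 - 20) = -4*(-61) = 244)
q(b) = (244 + b)/(2*b) (q(b) = (b + 244)/(b + b) = (244 + b)/((2*b)) = (244 + b)*(1/(2*b)) = (244 + b)/(2*b))
q(139)/((37315/21707)) + 21425/((12677 - 14053) - 14143) = ((½)*(244 + 139)/139)/((37315/21707)) + 21425/((12677 - 14053) - 14143) = ((½)*(1/139)*383)/((37315*(1/21707))) + 21425/(-1376 - 14143) = 383/(278*(37315/21707)) + 21425/(-15519) = (383/278)*(21707/37315) + 21425*(-1/15519) = 8313781/10373570 - 21425/15519 = -93232169911/160987432830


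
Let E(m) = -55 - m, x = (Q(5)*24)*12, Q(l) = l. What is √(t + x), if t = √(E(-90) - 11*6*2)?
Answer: √(1440 + I*√97) ≈ 37.948 + 0.1298*I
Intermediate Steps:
x = 1440 (x = (5*24)*12 = 120*12 = 1440)
t = I*√97 (t = √((-55 - 1*(-90)) - 11*6*2) = √((-55 + 90) - 66*2) = √(35 - 132) = √(-97) = I*√97 ≈ 9.8489*I)
√(t + x) = √(I*√97 + 1440) = √(1440 + I*√97)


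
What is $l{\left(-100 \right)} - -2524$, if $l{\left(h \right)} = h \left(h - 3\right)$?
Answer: $12824$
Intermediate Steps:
$l{\left(h \right)} = h \left(-3 + h\right)$
$l{\left(-100 \right)} - -2524 = - 100 \left(-3 - 100\right) - -2524 = \left(-100\right) \left(-103\right) + 2524 = 10300 + 2524 = 12824$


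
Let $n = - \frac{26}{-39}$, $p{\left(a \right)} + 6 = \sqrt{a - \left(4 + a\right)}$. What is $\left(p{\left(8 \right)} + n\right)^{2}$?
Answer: $\frac{220}{9} - \frac{64 i}{3} \approx 24.444 - 21.333 i$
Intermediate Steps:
$p{\left(a \right)} = -6 + 2 i$ ($p{\left(a \right)} = -6 + \sqrt{a - \left(4 + a\right)} = -6 + \sqrt{-4} = -6 + 2 i$)
$n = \frac{2}{3}$ ($n = \left(-26\right) \left(- \frac{1}{39}\right) = \frac{2}{3} \approx 0.66667$)
$\left(p{\left(8 \right)} + n\right)^{2} = \left(\left(-6 + 2 i\right) + \frac{2}{3}\right)^{2} = \left(- \frac{16}{3} + 2 i\right)^{2}$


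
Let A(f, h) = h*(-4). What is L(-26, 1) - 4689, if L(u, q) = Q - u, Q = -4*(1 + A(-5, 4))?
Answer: -4603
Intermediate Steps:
A(f, h) = -4*h
Q = 60 (Q = -4*(1 - 4*4) = -4*(1 - 16) = -4*(-15) = 60)
L(u, q) = 60 - u
L(-26, 1) - 4689 = (60 - 1*(-26)) - 4689 = (60 + 26) - 4689 = 86 - 4689 = -4603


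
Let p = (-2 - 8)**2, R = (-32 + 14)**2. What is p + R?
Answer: 424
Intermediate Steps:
R = 324 (R = (-18)**2 = 324)
p = 100 (p = (-10)**2 = 100)
p + R = 100 + 324 = 424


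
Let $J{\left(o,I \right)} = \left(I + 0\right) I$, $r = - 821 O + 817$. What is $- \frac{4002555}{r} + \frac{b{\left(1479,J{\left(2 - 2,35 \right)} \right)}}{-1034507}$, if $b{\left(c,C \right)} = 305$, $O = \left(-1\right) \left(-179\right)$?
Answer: $\frac{1380208864025}{50394973998} \approx 27.388$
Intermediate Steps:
$O = 179$
$r = -146142$ ($r = \left(-821\right) 179 + 817 = -146959 + 817 = -146142$)
$J{\left(o,I \right)} = I^{2}$ ($J{\left(o,I \right)} = I I = I^{2}$)
$- \frac{4002555}{r} + \frac{b{\left(1479,J{\left(2 - 2,35 \right)} \right)}}{-1034507} = - \frac{4002555}{-146142} + \frac{305}{-1034507} = \left(-4002555\right) \left(- \frac{1}{146142}\right) + 305 \left(- \frac{1}{1034507}\right) = \frac{1334185}{48714} - \frac{305}{1034507} = \frac{1380208864025}{50394973998}$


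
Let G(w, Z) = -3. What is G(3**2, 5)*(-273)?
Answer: 819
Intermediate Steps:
G(3**2, 5)*(-273) = -3*(-273) = 819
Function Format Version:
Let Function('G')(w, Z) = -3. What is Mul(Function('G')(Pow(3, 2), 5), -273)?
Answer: 819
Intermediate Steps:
Mul(Function('G')(Pow(3, 2), 5), -273) = Mul(-3, -273) = 819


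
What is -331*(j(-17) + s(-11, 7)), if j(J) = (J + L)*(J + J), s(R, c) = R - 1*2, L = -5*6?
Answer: -524635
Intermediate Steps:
L = -30
s(R, c) = -2 + R (s(R, c) = R - 2 = -2 + R)
j(J) = 2*J*(-30 + J) (j(J) = (J - 30)*(J + J) = (-30 + J)*(2*J) = 2*J*(-30 + J))
-331*(j(-17) + s(-11, 7)) = -331*(2*(-17)*(-30 - 17) + (-2 - 11)) = -331*(2*(-17)*(-47) - 13) = -331*(1598 - 13) = -331*1585 = -524635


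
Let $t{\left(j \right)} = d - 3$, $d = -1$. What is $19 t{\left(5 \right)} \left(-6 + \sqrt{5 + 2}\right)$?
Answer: $456 - 76 \sqrt{7} \approx 254.92$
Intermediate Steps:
$t{\left(j \right)} = -4$ ($t{\left(j \right)} = -1 - 3 = -4$)
$19 t{\left(5 \right)} \left(-6 + \sqrt{5 + 2}\right) = 19 \left(- 4 \left(-6 + \sqrt{5 + 2}\right)\right) = 19 \left(- 4 \left(-6 + \sqrt{7}\right)\right) = 19 \left(24 - 4 \sqrt{7}\right) = 456 - 76 \sqrt{7}$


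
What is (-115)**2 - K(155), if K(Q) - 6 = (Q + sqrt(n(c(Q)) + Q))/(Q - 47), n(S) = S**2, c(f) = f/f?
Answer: 1427497/108 - sqrt(39)/54 ≈ 13217.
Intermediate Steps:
c(f) = 1
K(Q) = 6 + (Q + sqrt(1 + Q))/(-47 + Q) (K(Q) = 6 + (Q + sqrt(1**2 + Q))/(Q - 47) = 6 + (Q + sqrt(1 + Q))/(-47 + Q))
(-115)**2 - K(155) = (-115)**2 - (-282 + sqrt(1 + 155) + 7*155)/(-47 + 155) = 13225 - (-282 + sqrt(156) + 1085)/108 = 13225 - (-282 + 2*sqrt(39) + 1085)/108 = 13225 - (803 + 2*sqrt(39))/108 = 13225 - (803/108 + sqrt(39)/54) = 13225 + (-803/108 - sqrt(39)/54) = 1427497/108 - sqrt(39)/54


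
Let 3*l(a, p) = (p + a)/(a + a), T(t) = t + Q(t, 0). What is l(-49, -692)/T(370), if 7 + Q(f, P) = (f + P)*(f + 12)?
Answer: 247/13886894 ≈ 1.7787e-5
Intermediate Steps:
Q(f, P) = -7 + (12 + f)*(P + f) (Q(f, P) = -7 + (f + P)*(f + 12) = -7 + (P + f)*(12 + f) = -7 + (12 + f)*(P + f))
T(t) = -7 + t² + 13*t (T(t) = t + (-7 + t² + 12*0 + 12*t + 0*t) = t + (-7 + t² + 0 + 12*t + 0) = t + (-7 + t² + 12*t) = -7 + t² + 13*t)
l(a, p) = (a + p)/(6*a) (l(a, p) = ((p + a)/(a + a))/3 = ((a + p)/((2*a)))/3 = ((a + p)*(1/(2*a)))/3 = ((a + p)/(2*a))/3 = (a + p)/(6*a))
l(-49, -692)/T(370) = ((⅙)*(-49 - 692)/(-49))/(-7 + 370² + 13*370) = ((⅙)*(-1/49)*(-741))/(-7 + 136900 + 4810) = (247/98)/141703 = (247/98)*(1/141703) = 247/13886894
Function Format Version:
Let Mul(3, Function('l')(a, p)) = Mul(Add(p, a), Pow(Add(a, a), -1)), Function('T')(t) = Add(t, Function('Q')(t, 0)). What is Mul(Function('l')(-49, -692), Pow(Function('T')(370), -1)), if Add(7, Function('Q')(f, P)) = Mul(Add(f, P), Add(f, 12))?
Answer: Rational(247, 13886894) ≈ 1.7787e-5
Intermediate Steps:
Function('Q')(f, P) = Add(-7, Mul(Add(12, f), Add(P, f))) (Function('Q')(f, P) = Add(-7, Mul(Add(f, P), Add(f, 12))) = Add(-7, Mul(Add(P, f), Add(12, f))) = Add(-7, Mul(Add(12, f), Add(P, f))))
Function('T')(t) = Add(-7, Pow(t, 2), Mul(13, t)) (Function('T')(t) = Add(t, Add(-7, Pow(t, 2), Mul(12, 0), Mul(12, t), Mul(0, t))) = Add(t, Add(-7, Pow(t, 2), 0, Mul(12, t), 0)) = Add(t, Add(-7, Pow(t, 2), Mul(12, t))) = Add(-7, Pow(t, 2), Mul(13, t)))
Function('l')(a, p) = Mul(Rational(1, 6), Pow(a, -1), Add(a, p)) (Function('l')(a, p) = Mul(Rational(1, 3), Mul(Add(p, a), Pow(Add(a, a), -1))) = Mul(Rational(1, 3), Mul(Add(a, p), Pow(Mul(2, a), -1))) = Mul(Rational(1, 3), Mul(Add(a, p), Mul(Rational(1, 2), Pow(a, -1)))) = Mul(Rational(1, 3), Mul(Rational(1, 2), Pow(a, -1), Add(a, p))) = Mul(Rational(1, 6), Pow(a, -1), Add(a, p)))
Mul(Function('l')(-49, -692), Pow(Function('T')(370), -1)) = Mul(Mul(Rational(1, 6), Pow(-49, -1), Add(-49, -692)), Pow(Add(-7, Pow(370, 2), Mul(13, 370)), -1)) = Mul(Mul(Rational(1, 6), Rational(-1, 49), -741), Pow(Add(-7, 136900, 4810), -1)) = Mul(Rational(247, 98), Pow(141703, -1)) = Mul(Rational(247, 98), Rational(1, 141703)) = Rational(247, 13886894)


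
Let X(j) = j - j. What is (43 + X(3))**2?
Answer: 1849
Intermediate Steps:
X(j) = 0
(43 + X(3))**2 = (43 + 0)**2 = 43**2 = 1849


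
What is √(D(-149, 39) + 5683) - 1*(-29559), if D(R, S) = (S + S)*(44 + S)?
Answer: 29559 + √12157 ≈ 29669.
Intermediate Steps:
D(R, S) = 2*S*(44 + S) (D(R, S) = (2*S)*(44 + S) = 2*S*(44 + S))
√(D(-149, 39) + 5683) - 1*(-29559) = √(2*39*(44 + 39) + 5683) - 1*(-29559) = √(2*39*83 + 5683) + 29559 = √(6474 + 5683) + 29559 = √12157 + 29559 = 29559 + √12157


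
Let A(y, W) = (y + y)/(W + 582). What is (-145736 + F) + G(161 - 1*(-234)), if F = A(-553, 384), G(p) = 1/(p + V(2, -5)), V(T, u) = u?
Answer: -1307262167/8970 ≈ -1.4574e+5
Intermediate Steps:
G(p) = 1/(-5 + p) (G(p) = 1/(p - 5) = 1/(-5 + p))
A(y, W) = 2*y/(582 + W) (A(y, W) = (2*y)/(582 + W) = 2*y/(582 + W))
F = -79/69 (F = 2*(-553)/(582 + 384) = 2*(-553)/966 = 2*(-553)*(1/966) = -79/69 ≈ -1.1449)
(-145736 + F) + G(161 - 1*(-234)) = (-145736 - 79/69) + 1/(-5 + (161 - 1*(-234))) = -10055863/69 + 1/(-5 + (161 + 234)) = -10055863/69 + 1/(-5 + 395) = -10055863/69 + 1/390 = -1307262167/8970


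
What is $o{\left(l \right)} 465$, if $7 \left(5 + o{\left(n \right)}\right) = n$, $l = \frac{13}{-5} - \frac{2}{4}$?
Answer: $- \frac{35433}{14} \approx -2530.9$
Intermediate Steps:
$l = - \frac{31}{10}$ ($l = 13 \left(- \frac{1}{5}\right) - \frac{1}{2} = - \frac{13}{5} - \frac{1}{2} = - \frac{31}{10} \approx -3.1$)
$o{\left(n \right)} = -5 + \frac{n}{7}$
$o{\left(l \right)} 465 = \left(-5 + \frac{1}{7} \left(- \frac{31}{10}\right)\right) 465 = \left(-5 - \frac{31}{70}\right) 465 = \left(- \frac{381}{70}\right) 465 = - \frac{35433}{14}$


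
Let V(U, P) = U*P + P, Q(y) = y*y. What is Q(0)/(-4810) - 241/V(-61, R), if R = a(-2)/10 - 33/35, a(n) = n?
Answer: -1687/480 ≈ -3.5146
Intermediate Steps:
Q(y) = y**2
R = -8/7 (R = -2/10 - 33/35 = -2*1/10 - 33*1/35 = -1/5 - 33/35 = -8/7 ≈ -1.1429)
V(U, P) = P + P*U (V(U, P) = P*U + P = P + P*U)
Q(0)/(-4810) - 241/V(-61, R) = 0**2/(-4810) - 241*(-7/(8*(1 - 61))) = 0*(-1/4810) - 241/((-8/7*(-60))) = 0 - 241/480/7 = 0 - 241*7/480 = 0 - 1687/480 = -1687/480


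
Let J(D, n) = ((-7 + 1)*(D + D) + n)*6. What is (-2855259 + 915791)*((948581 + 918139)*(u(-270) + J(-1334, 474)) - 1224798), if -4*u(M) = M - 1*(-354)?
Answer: -357954514096572696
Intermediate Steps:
u(M) = -177/2 - M/4 (u(M) = -(M - 1*(-354))/4 = -(M + 354)/4 = -(354 + M)/4 = -177/2 - M/4)
J(D, n) = -72*D + 6*n (J(D, n) = (-12*D + n)*6 = (n - 12*D)*6 = -72*D + 6*n)
(-2855259 + 915791)*((948581 + 918139)*(u(-270) + J(-1334, 474)) - 1224798) = (-2855259 + 915791)*((948581 + 918139)*((-177/2 - 1/4*(-270)) + (-72*(-1334) + 6*474)) - 1224798) = -1939468*(1866720*((-177/2 + 135/2) + (96048 + 2844)) - 1224798) = -1939468*(1866720*(-21 + 98892) - 1224798) = -1939468*(1866720*98871 - 1224798) = -1939468*(184564473120 - 1224798) = -1939468*184563248322 = -357954514096572696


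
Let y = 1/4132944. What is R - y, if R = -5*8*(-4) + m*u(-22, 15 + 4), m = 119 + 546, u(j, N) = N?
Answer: 52881018479/4132944 ≈ 12795.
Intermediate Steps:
y = 1/4132944 ≈ 2.4196e-7
m = 665
R = 12795 (R = -5*8*(-4) + 665*(15 + 4) = -40*(-4) + 665*19 = 160 + 12635 = 12795)
R - y = 12795 - 1*1/4132944 = 12795 - 1/4132944 = 52881018479/4132944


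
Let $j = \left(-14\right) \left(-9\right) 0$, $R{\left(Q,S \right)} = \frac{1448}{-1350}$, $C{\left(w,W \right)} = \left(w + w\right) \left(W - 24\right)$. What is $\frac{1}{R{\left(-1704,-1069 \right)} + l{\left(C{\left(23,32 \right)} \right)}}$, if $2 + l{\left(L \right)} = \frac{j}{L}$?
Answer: $- \frac{675}{2074} \approx -0.32546$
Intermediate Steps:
$C{\left(w,W \right)} = 2 w \left(-24 + W\right)$
$R{\left(Q,S \right)} = - \frac{724}{675}$ ($R{\left(Q,S \right)} = 1448 \left(- \frac{1}{1350}\right) = - \frac{724}{675}$)
$j = 0$ ($j = 126 \cdot 0 = 0$)
$l{\left(L \right)} = -2$ ($l{\left(L \right)} = -2 + \frac{0}{L} = -2 + 0 = -2$)
$\frac{1}{R{\left(-1704,-1069 \right)} + l{\left(C{\left(23,32 \right)} \right)}} = \frac{1}{- \frac{724}{675} - 2} = \frac{1}{- \frac{2074}{675}} = - \frac{675}{2074}$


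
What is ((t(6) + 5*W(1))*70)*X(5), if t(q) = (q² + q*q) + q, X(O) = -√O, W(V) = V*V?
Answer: -5810*√5 ≈ -12992.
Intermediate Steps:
W(V) = V²
t(q) = q + 2*q² (t(q) = (q² + q²) + q = 2*q² + q = q + 2*q²)
((t(6) + 5*W(1))*70)*X(5) = ((6*(1 + 2*6) + 5*1²)*70)*(-√5) = ((6*(1 + 12) + 5*1)*70)*(-√5) = ((6*13 + 5)*70)*(-√5) = ((78 + 5)*70)*(-√5) = (83*70)*(-√5) = 5810*(-√5) = -5810*√5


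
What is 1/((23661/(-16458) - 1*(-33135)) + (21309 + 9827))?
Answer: 5486/352582819 ≈ 1.5559e-5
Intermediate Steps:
1/((23661/(-16458) - 1*(-33135)) + (21309 + 9827)) = 1/((23661*(-1/16458) + 33135) + 31136) = 1/((-7887/5486 + 33135) + 31136) = 1/(181770723/5486 + 31136) = 1/(352582819/5486) = 5486/352582819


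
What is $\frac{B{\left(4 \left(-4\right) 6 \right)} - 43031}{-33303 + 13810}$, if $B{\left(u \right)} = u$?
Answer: $\frac{427}{193} \approx 2.2124$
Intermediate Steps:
$\frac{B{\left(4 \left(-4\right) 6 \right)} - 43031}{-33303 + 13810} = \frac{4 \left(-4\right) 6 - 43031}{-33303 + 13810} = \frac{\left(-16\right) 6 - 43031}{-19493} = \left(-96 - 43031\right) \left(- \frac{1}{19493}\right) = \left(-43127\right) \left(- \frac{1}{19493}\right) = \frac{427}{193}$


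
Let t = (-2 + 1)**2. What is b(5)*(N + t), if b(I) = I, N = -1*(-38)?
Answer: 195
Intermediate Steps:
N = 38
t = 1 (t = (-1)**2 = 1)
b(5)*(N + t) = 5*(38 + 1) = 5*39 = 195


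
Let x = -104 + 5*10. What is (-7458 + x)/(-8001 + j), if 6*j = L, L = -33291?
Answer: 5008/9033 ≈ 0.55441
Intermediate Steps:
j = -11097/2 (j = (⅙)*(-33291) = -11097/2 ≈ -5548.5)
x = -54 (x = -104 + 50 = -54)
(-7458 + x)/(-8001 + j) = (-7458 - 54)/(-8001 - 11097/2) = -7512/(-27099/2) = -7512*(-2/27099) = 5008/9033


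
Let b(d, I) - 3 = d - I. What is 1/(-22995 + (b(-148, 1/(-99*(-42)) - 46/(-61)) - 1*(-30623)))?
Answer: 253638/1897781825 ≈ 0.00013365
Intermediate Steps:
b(d, I) = 3 + d - I (b(d, I) = 3 + (d - I) = 3 + d - I)
1/(-22995 + (b(-148, 1/(-99*(-42)) - 46/(-61)) - 1*(-30623))) = 1/(-22995 + ((3 - 148 - (1/(-99*(-42)) - 46/(-61))) - 1*(-30623))) = 1/(-22995 + ((3 - 148 - (-1/99*(-1/42) - 46*(-1/61))) + 30623)) = 1/(-22995 + ((3 - 148 - (1/4158 + 46/61)) + 30623)) = 1/(-22995 + ((3 - 148 - 1*191329/253638) + 30623)) = 1/(-22995 + ((3 - 148 - 191329/253638) + 30623)) = 1/(-22995 + (-36968839/253638 + 30623)) = 1/(-22995 + 7730187635/253638) = 1/(1897781825/253638) = 253638/1897781825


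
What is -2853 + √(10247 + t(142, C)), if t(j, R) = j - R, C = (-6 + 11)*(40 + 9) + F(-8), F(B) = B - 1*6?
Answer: -2853 + √10158 ≈ -2752.2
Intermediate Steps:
F(B) = -6 + B (F(B) = B - 6 = -6 + B)
C = 231 (C = (-6 + 11)*(40 + 9) + (-6 - 8) = 5*49 - 14 = 245 - 14 = 231)
-2853 + √(10247 + t(142, C)) = -2853 + √(10247 + (142 - 1*231)) = -2853 + √(10247 + (142 - 231)) = -2853 + √(10247 - 89) = -2853 + √10158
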